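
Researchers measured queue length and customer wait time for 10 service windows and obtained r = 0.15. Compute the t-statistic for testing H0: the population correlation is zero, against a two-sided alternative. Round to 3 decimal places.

0.429

t = r·√(n−2) / √(1−r²) with r = 0.15, n = 10
  = 0.15·√8 / √(1 − 0.0225)
  = 0.15·2.828427 / 0.988686
  = 0.424264 / 0.988686 = 0.429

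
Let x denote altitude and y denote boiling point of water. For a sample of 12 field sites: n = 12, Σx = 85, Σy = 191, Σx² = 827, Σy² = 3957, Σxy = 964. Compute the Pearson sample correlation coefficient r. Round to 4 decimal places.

-0.8564

S_xy = nΣxy − ΣxΣy = 12·964 − 85·191 = 11568 − 16235 = -4667
S_xx = nΣx² − (Σx)² = 12·827 − 85² = 9924 − 7225 = 2699
S_yy = nΣy² − (Σy)² = 12·3957 − 191² = 47484 − 36481 = 11003
r = S_xy / √(S_xx·S_yy) = -4667 / √(2699·11003) = -4667 / √29697097 = -4667 / 5449.5043 = -0.8564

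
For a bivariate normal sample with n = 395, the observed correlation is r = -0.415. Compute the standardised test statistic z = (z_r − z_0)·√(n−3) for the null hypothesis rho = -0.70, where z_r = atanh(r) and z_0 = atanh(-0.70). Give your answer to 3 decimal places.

Fisher z: atanh(-0.415) = -0.441636, atanh(-0.70) = -0.867301
z = (z_r − z_0)·√(n−3) = (-0.441636 − (-0.867301))·√392 = 0.425665 · 19.798990 = 8.428

8.428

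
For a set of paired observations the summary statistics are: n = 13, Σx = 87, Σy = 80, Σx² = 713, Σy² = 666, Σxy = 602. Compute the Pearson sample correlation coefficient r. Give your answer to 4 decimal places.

Numerator: nΣxy − (Σx)(Σy) = 13·602 − (87)(80) = 866
Denominator: √[(nΣx²−(Σx)²)(nΣy²−(Σy)²)]
  nΣx²−(Σx)² = 13·713 − 7569 = 1700;  nΣy²−(Σy)² = 13·666 − 6400 = 2258
  √(1700·2258) = √3838600 = 1959.2345
r = 866 / 1959.2345 = 0.4420

0.4420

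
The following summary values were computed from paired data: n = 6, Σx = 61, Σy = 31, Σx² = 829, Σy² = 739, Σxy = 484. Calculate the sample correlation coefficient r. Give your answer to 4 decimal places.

S_xy = nΣxy − ΣxΣy = 6·484 − 61·31 = 2904 − 1891 = 1013
S_xx = nΣx² − (Σx)² = 6·829 − 61² = 4974 − 3721 = 1253
S_yy = nΣy² − (Σy)² = 6·739 − 31² = 4434 − 961 = 3473
r = S_xy / √(S_xx·S_yy) = 1013 / √(1253·3473) = 1013 / √4351669 = 1013 / 2086.0654 = 0.4856

0.4856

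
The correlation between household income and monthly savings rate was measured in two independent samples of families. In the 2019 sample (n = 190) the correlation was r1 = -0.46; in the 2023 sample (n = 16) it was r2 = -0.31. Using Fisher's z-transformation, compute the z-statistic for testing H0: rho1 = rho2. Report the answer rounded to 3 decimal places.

-0.616

Fisher z-transforms: z1 = atanh(-0.46) = -0.497311, z2 = atanh(-0.31) = -0.320545; difference d = -0.176766
Var(d) = 1/187 + 1/13 = 0.0053476 + 0.0769231 = 0.0822707
z = d/√Var(d) = -0.176766 / √0.0822707 = -0.176766 / 0.286829 = -0.616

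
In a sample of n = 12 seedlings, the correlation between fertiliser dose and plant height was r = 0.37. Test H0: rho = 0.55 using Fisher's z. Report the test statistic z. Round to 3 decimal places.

-0.690

z_r = atanh(0.37) = 0.388423,  z_0 = atanh(0.55) = 0.618381
SE = 1/√(n−3) = 1/√9 = 0.333333
z = (z_r − z_0)/SE = (0.388423 − 0.618381) / 0.333333 = -0.229958 / 0.333333 = -0.690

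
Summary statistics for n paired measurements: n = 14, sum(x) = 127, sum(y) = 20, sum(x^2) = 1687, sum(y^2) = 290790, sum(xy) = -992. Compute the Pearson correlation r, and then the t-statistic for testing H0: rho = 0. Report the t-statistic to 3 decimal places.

-0.327

Numerator: nΣxy − (Σx)(Σy) = 14·(-992) − (127)(20) = -16428
Denominator: √[(nΣx²−(Σx)²)(nΣy²−(Σy)²)]
  nΣx²−(Σx)² = 14·1687 − 16129 = 7489;  nΣy²−(Σy)² = 14·290790 − 400 = 4070660
  √(7489·4070660) = √30485172740 = 174600.0365
r = -16428 / 174600.0365 = -0.0941
t = r·√(n−2)/√(1−r²) = -0.0941·√12 / √(1−0.008855) = -0.325972 / 0.995563 = -0.327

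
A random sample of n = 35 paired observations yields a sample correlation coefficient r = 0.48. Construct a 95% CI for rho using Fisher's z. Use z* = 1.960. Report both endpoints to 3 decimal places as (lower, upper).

(0.175, 0.701)

Fisher z: z_r = atanh(r) = ½·ln((1+0.48)/(1−0.48)) = 0.522984
SE(z) = 1/√(n−3) = 1/√32 = 0.176777
95% ⇒ z* = 1.960; margin = 1.960·0.176777 = 0.346483
CI on z-scale: (0.176501, 0.869467)
Back-transform: tanh(0.176501) = 0.174691, tanh(0.869467) = 0.701103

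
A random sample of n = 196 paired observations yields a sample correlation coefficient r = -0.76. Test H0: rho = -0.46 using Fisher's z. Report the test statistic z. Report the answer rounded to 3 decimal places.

-6.931

z_r = atanh(-0.76) = -0.996215,  z_0 = atanh(-0.46) = -0.497311
SE = 1/√(n−3) = 1/√193 = 0.071982
z = (z_r − z_0)/SE = (-0.996215 − (-0.497311)) / 0.071982 = -0.498904 / 0.071982 = -6.931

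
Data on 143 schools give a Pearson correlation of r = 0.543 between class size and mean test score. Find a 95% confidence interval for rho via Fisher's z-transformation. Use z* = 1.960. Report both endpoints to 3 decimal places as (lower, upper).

(0.416, 0.649)

z_r = atanh(0.543) = 0.608400;  SE = 1/√(n−3) = 1/√140 = 0.084515
z-limits: 0.608400 ± 1.960·0.084515 = 0.608400 ± 0.165649 = [0.442751, 0.774049]
ρ-limits: (tanh 0.442751, tanh 0.774049) = (0.416, 0.649)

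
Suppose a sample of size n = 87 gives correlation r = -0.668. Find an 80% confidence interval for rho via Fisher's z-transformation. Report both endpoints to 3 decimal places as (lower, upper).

Fisher z: z_r = atanh(r) = ½·ln((1+(-0.668))/(1−(-0.668))) = -0.807123
SE(z) = 1/√(n−3) = 1/√84 = 0.109109
80% ⇒ z* = 1.282; margin = 1.282·0.109109 = 0.139878
CI on z-scale: (-0.947001, -0.667245)
Back-transform: tanh(-0.947001) = -0.738422, tanh(-0.667245) = -0.583165

(-0.738, -0.583)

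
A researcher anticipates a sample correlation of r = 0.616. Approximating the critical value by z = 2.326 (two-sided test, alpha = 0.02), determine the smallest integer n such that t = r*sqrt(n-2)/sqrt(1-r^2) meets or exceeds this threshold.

11

Need r·√(n−2)/√(1−r²) ≥ 2.326
√(n−2) ≥ 2.326·√(1−0.379456) / 0.616 = 2.326·0.787746 / 0.616 = 2.9745
n−2 ≥ 8.8477  ⇒  n ≥ 10.8477
Smallest integer n = 11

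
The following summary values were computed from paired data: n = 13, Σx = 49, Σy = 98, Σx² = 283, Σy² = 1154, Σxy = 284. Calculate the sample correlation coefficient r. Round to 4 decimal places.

S_xy = nΣxy − ΣxΣy = 13·284 − 49·98 = 3692 − 4802 = -1110
S_xx = nΣx² − (Σx)² = 13·283 − 49² = 3679 − 2401 = 1278
S_yy = nΣy² − (Σy)² = 13·1154 − 98² = 15002 − 9604 = 5398
r = S_xy / √(S_xx·S_yy) = -1110 / √(1278·5398) = -1110 / √6898644 = -1110 / 2626.5270 = -0.4226

-0.4226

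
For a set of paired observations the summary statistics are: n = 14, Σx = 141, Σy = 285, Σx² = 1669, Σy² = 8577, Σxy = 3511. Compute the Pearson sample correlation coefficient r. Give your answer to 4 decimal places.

0.7708

S_xy = nΣxy − ΣxΣy = 14·3511 − 141·285 = 49154 − 40185 = 8969
S_xx = nΣx² − (Σx)² = 14·1669 − 141² = 23366 − 19881 = 3485
S_yy = nΣy² − (Σy)² = 14·8577 − 285² = 120078 − 81225 = 38853
r = S_xy / √(S_xx·S_yy) = 8969 / √(3485·38853) = 8969 / √135402705 = 8969 / 11636.2668 = 0.7708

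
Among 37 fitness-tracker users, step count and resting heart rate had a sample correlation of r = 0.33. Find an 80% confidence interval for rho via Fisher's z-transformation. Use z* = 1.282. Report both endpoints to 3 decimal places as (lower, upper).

(0.122, 0.510)

Fisher z: z_r = atanh(r) = ½·ln((1+0.33)/(1−0.33)) = 0.342828
SE(z) = 1/√(n−3) = 1/√34 = 0.171499
80% ⇒ z* = 1.282; margin = 1.282·0.171499 = 0.219862
CI on z-scale: (0.122966, 0.562690)
Back-transform: tanh(0.122966) = 0.122350, tanh(0.562690) = 0.509971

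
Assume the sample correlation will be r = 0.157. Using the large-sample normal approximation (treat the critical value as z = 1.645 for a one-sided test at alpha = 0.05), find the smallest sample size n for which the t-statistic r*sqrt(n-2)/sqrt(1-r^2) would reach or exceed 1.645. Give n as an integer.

Need r·√(n−2)/√(1−r²) ≥ 1.645
√(n−2) ≥ 1.645·√(1−0.024649) / 0.157 = 1.645·0.987599 / 0.157 = 10.3478
n−2 ≥ 107.0770  ⇒  n ≥ 109.0770
Smallest integer n = 110

110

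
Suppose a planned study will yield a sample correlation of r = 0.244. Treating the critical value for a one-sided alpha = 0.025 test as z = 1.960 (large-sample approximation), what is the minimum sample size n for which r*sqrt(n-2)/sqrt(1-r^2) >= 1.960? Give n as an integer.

63

Need r·√(n−2)/√(1−r²) ≥ 1.960
√(n−2) ≥ 1.960·√(1−0.059536) / 0.244 = 1.960·0.969775 / 0.244 = 7.7900
n−2 ≥ 60.6841  ⇒  n ≥ 62.6841
Smallest integer n = 63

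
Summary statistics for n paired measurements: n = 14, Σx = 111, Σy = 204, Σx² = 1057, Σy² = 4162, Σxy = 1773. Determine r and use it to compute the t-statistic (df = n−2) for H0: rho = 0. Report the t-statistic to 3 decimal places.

1.249

Numerator: nΣxy − (Σx)(Σy) = 14·1773 − (111)(204) = 2178
Denominator: √[(nΣx²−(Σx)²)(nΣy²−(Σy)²)]
  nΣx²−(Σx)² = 14·1057 − 12321 = 2477;  nΣy²−(Σy)² = 14·4162 − 41616 = 16652
  √(2477·16652) = √41247004 = 6422.3830
r = 2178 / 6422.3830 = 0.3391
t = r·√(n−2)/√(1−r²) = 0.3391·√12 / √(1−0.114989) = 1.174677 / 0.940750 = 1.249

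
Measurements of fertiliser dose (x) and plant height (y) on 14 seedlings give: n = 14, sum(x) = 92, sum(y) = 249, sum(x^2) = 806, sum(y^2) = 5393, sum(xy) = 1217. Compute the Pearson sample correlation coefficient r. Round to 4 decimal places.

-0.9513

Numerator: nΣxy − (Σx)(Σy) = 14·1217 − (92)(249) = -5870
Denominator: √[(nΣx²−(Σx)²)(nΣy²−(Σy)²)]
  nΣx²−(Σx)² = 14·806 − 8464 = 2820;  nΣy²−(Σy)² = 14·5393 − 62001 = 13501
  √(2820·13501) = √38072820 = 6170.3177
r = -5870 / 6170.3177 = -0.9513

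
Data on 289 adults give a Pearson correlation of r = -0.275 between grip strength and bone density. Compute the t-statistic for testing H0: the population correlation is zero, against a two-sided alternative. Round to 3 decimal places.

-4.846

1 − r² = 1 − 0.075625 = 0.924375;  √(1−r²) = 0.961444
√(n−2) = √287 = 16.941074
t = r·√(n−2)/√(1−r²) = -0.275 · 16.941074 / 0.961444 = -4.846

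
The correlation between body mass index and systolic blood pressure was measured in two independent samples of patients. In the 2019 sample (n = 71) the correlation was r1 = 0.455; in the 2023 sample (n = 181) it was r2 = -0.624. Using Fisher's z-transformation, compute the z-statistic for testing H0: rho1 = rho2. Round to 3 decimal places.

z1 = atanh(0.455) = 0.490988,  z2 = atanh(-0.624) = -0.731529
SE = √(1/(n1−3) + 1/(n2−3)) = √(1/68 + 1/178) = √(0.0147059 + 0.0056180) = √0.0203239 = 0.142562
z = (z1 − z2)/SE = (0.490988 − (-0.731529)) / 0.142562 = 1.222517 / 0.142562 = 8.575

8.575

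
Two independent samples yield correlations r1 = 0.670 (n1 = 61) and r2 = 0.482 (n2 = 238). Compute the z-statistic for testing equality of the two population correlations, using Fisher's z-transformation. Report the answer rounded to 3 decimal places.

Fisher z-transforms: z1 = atanh(0.670) = 0.810743, z2 = atanh(0.482) = 0.525586; difference d = 0.285157
Var(d) = 1/58 + 1/235 = 0.0172414 + 0.0042553 = 0.0214967
z = d/√Var(d) = 0.285157 / √0.0214967 = 0.285157 / 0.146618 = 1.945

1.945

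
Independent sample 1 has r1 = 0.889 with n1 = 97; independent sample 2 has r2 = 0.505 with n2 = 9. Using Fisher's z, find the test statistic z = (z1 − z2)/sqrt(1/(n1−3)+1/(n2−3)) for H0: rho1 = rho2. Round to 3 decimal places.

z1 = atanh(0.889) = 1.417136,  z2 = atanh(0.505) = 0.555995
SE = √(1/(n1−3) + 1/(n2−3)) = √(1/94 + 1/6) = √(0.0106383 + 0.1666667) = √0.1773050 = 0.421076
z = (z1 − z2)/SE = (1.417136 − 0.555995) / 0.421076 = 0.861141 / 0.421076 = 2.045

2.045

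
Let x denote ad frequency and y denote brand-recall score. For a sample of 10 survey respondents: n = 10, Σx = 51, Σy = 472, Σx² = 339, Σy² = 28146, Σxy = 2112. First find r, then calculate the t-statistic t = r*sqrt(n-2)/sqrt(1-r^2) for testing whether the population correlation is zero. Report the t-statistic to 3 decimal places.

Numerator: nΣxy − (Σx)(Σy) = 10·2112 − (51)(472) = -2952
Denominator: √[(nΣx²−(Σx)²)(nΣy²−(Σy)²)]
  nΣx²−(Σx)² = 10·339 − 2601 = 789;  nΣy²−(Σy)² = 10·28146 − 222784 = 58676
  √(789·58676) = √46295364 = 6804.0697
r = -2952 / 6804.0697 = -0.4339
t = r·√(n−2)/√(1−r²) = -0.4339·√8 / √(1−0.188269) = -1.227255 / 0.900961 = -1.362

-1.362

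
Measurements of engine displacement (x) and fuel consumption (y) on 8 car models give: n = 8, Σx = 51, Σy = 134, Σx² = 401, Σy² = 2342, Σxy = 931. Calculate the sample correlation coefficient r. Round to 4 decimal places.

S_xy = nΣxy − ΣxΣy = 8·931 − 51·134 = 7448 − 6834 = 614
S_xx = nΣx² − (Σx)² = 8·401 − 51² = 3208 − 2601 = 607
S_yy = nΣy² − (Σy)² = 8·2342 − 134² = 18736 − 17956 = 780
r = S_xy / √(S_xx·S_yy) = 614 / √(607·780) = 614 / √473460 = 614 / 688.0843 = 0.8923

0.8923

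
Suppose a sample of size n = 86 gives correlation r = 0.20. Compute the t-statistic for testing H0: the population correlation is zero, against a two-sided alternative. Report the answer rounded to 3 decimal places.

1.871

t = r·√(n−2) / √(1−r²) with r = 0.20, n = 86
  = 0.20·√84 / √(1 − 0.0400)
  = 0.20·9.165151 / 0.979796
  = 1.833030 / 0.979796 = 1.871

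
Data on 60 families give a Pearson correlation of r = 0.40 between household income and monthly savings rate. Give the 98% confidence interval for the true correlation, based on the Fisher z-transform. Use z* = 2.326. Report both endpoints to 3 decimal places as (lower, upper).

z_r = atanh(0.40) = 0.423649;  SE = 1/√(n−3) = 1/√57 = 0.132453
z-limits: 0.423649 ± 2.326·0.132453 = 0.423649 ± 0.308086 = [0.115563, 0.731735]
ρ-limits: (tanh 0.115563, tanh 0.731735) = (0.115, 0.624)

(0.115, 0.624)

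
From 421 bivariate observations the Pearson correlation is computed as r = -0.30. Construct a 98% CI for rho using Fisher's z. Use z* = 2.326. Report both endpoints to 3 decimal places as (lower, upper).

(-0.400, -0.193)

z_r = atanh(-0.30) = -0.309520;  SE = 1/√(n−3) = 1/√418 = 0.048912
z-limits: -0.309520 ± 2.326·0.048912 = -0.309520 ± 0.113769 = [-0.423289, -0.195751]
ρ-limits: (tanh -0.423289, tanh -0.195751) = (-0.400, -0.193)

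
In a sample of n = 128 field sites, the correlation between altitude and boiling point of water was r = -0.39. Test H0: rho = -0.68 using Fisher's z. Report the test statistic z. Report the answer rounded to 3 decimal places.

z_r = atanh(-0.39) = -0.411800,  z_0 = atanh(-0.68) = -0.829114
SE = 1/√(n−3) = 1/√125 = 0.089443
z = (z_r − z_0)/SE = (-0.411800 − (-0.829114)) / 0.089443 = 0.417314 / 0.089443 = 4.666

4.666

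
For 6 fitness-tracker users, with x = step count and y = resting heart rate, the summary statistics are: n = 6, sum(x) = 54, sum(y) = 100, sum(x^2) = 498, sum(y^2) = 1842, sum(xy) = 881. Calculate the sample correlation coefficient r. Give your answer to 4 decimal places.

-0.4142

Numerator: nΣxy − (Σx)(Σy) = 6·881 − (54)(100) = -114
Denominator: √[(nΣx²−(Σx)²)(nΣy²−(Σy)²)]
  nΣx²−(Σx)² = 6·498 − 2916 = 72;  nΣy²−(Σy)² = 6·1842 − 10000 = 1052
  √(72·1052) = √75744 = 275.2163
r = -114 / 275.2163 = -0.4142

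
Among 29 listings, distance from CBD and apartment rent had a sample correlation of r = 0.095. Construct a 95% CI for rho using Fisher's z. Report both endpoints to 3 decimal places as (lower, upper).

(-0.281, 0.446)

Fisher z: z_r = atanh(r) = ½·ln((1+0.095)/(1−0.095)) = 0.095287
SE(z) = 1/√(n−3) = 1/√26 = 0.196116
95% ⇒ z* = 1.960; margin = 1.960·0.196116 = 0.384387
CI on z-scale: (-0.289100, 0.479674)
Back-transform: tanh(-0.289100) = -0.281306, tanh(0.479674) = 0.445982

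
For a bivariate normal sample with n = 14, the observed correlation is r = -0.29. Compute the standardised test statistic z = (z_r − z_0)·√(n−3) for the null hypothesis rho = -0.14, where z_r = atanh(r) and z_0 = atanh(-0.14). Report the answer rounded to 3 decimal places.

Fisher z: atanh(-0.29) = -0.298566, atanh(-0.14) = -0.140926
z = (z_r − z_0)·√(n−3) = (-0.298566 − (-0.140926))·√11 = -0.157640 · 3.316625 = -0.523

-0.523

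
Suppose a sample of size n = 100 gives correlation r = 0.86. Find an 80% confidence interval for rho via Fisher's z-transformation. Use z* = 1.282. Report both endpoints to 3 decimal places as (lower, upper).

z_r = atanh(0.86) = 1.293345;  SE = 1/√(n−3) = 1/√97 = 0.101535
z-limits: 1.293345 ± 1.282·0.101535 = 1.293345 ± 0.130168 = [1.163177, 1.423513]
ρ-limits: (tanh 1.163177, tanh 1.423513) = (0.822, 0.890)

(0.822, 0.890)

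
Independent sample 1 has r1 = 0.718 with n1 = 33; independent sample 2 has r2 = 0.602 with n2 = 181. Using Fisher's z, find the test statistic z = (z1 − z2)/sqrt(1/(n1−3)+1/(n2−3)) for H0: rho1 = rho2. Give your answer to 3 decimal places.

1.050

z1 = atanh(0.718) = 0.903505,  z2 = atanh(0.602) = 0.696278
SE = √(1/(n1−3) + 1/(n2−3)) = √(1/30 + 1/178) = √(0.0333333 + 0.0056180) = √0.0389513 = 0.197361
z = (z1 − z2)/SE = (0.903505 − 0.696278) / 0.197361 = 0.207227 / 0.197361 = 1.050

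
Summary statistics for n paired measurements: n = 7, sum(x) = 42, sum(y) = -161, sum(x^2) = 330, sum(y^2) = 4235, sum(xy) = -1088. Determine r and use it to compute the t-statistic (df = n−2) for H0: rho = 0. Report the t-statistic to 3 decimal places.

S_xy = nΣxy − ΣxΣy = 7·(-1088) − 42·(-161) = -7616 − (-6762) = -854
S_xx = nΣx² − (Σx)² = 7·330 − 42² = 2310 − 1764 = 546
S_yy = nΣy² − (Σy)² = 7·4235 − (-161)² = 29645 − 25921 = 3724
r = S_xy / √(S_xx·S_yy) = -854 / √(546·3724) = -854 / √2033304 = -854 / 1425.9397 = -0.5989
t = r·√(n−2)/√(1−r²) = -0.5989·√5 / √(1−0.358681) = -1.339181 / 0.800824 = -1.672

-1.672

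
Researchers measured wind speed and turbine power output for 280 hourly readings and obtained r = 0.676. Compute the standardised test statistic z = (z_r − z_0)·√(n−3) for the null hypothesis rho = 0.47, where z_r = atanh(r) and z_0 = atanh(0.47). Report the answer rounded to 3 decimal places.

Fisher z: atanh(0.676) = 0.821711, atanh(0.47) = 0.510070
z = (z_r − z_0)·√(n−3) = (0.821711 − 0.510070)·√277 = 0.311641 · 16.643317 = 5.187

5.187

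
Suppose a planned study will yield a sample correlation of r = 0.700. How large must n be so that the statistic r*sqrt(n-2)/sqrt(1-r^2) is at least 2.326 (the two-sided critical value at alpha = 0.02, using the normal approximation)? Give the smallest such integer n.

r√(n−2)/√(1−r²) ≥ 2.326  ⇔  n−2 ≥ (2.326)²·(1−r²)/r²
(1−r²)/r² = (1−0.490000)/0.490000 = 1.0408
n ≥ 2 + 5.410276·1.0408 = 2 + 5.6310 = 7.6310
⌈7.6310⌉ = 8

8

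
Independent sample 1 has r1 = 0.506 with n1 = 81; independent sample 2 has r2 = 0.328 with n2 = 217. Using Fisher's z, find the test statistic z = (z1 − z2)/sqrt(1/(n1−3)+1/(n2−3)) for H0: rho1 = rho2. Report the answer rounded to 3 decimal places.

Fisher z-transforms: z1 = atanh(0.506) = 0.557338, z2 = atanh(0.328) = 0.340585; difference d = 0.216753
Var(d) = 1/78 + 1/214 = 0.0128205 + 0.0046729 = 0.0174934
z = d/√Var(d) = 0.216753 / √0.0174934 = 0.216753 / 0.132263 = 1.639

1.639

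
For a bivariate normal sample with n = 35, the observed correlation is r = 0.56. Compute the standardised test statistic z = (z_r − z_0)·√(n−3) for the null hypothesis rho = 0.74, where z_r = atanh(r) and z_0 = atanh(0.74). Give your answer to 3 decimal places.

-1.797

Fisher z: atanh(0.56) = 0.632833, atanh(0.74) = 0.950479
z = (z_r − z_0)·√(n−3) = (0.632833 − 0.950479)·√32 = -0.317646 · 5.656854 = -1.797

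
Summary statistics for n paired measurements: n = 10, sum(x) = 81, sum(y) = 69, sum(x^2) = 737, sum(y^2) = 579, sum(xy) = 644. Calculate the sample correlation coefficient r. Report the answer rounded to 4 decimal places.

0.9327

S_xy = nΣxy − ΣxΣy = 10·644 − 81·69 = 6440 − 5589 = 851
S_xx = nΣx² − (Σx)² = 10·737 − 81² = 7370 − 6561 = 809
S_yy = nΣy² − (Σy)² = 10·579 − 69² = 5790 − 4761 = 1029
r = S_xy / √(S_xx·S_yy) = 851 / √(809·1029) = 851 / √832461 = 851 / 912.3930 = 0.9327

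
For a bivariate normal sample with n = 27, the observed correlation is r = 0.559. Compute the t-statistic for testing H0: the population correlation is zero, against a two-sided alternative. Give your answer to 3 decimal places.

1 − r² = 1 − 0.312481 = 0.687519;  √(1−r²) = 0.829168
√(n−2) = √25 = 5.000000
t = r·√(n−2)/√(1−r²) = 0.559 · 5.000000 / 0.829168 = 3.371

3.371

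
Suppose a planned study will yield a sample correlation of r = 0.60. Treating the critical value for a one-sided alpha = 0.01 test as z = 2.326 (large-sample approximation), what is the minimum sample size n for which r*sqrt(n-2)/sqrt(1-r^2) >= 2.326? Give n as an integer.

Need r·√(n−2)/√(1−r²) ≥ 2.326
√(n−2) ≥ 2.326·√(1−0.3600) / 0.60 = 2.326·0.800000 / 0.60 = 3.1013
n−2 ≥ 9.6181  ⇒  n ≥ 11.6181
Smallest integer n = 12

12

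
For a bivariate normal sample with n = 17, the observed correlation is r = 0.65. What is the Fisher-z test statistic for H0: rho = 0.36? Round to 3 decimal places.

1.491

z_r = atanh(0.65) = 0.775299,  z_0 = atanh(0.36) = 0.376886
SE = 1/√(n−3) = 1/√14 = 0.267261
z = (z_r − z_0)/SE = (0.775299 − 0.376886) / 0.267261 = 0.398413 / 0.267261 = 1.491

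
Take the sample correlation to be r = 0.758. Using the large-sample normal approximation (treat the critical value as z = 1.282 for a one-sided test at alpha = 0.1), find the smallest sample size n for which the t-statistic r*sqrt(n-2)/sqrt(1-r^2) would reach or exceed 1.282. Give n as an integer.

r√(n−2)/√(1−r²) ≥ 1.282  ⇔  n−2 ≥ (1.282)²·(1−r²)/r²
(1−r²)/r² = (1−0.574564)/0.574564 = 0.7405
n ≥ 2 + 1.643524·0.7405 = 2 + 1.2170 = 3.2170
⌈3.2170⌉ = 4

4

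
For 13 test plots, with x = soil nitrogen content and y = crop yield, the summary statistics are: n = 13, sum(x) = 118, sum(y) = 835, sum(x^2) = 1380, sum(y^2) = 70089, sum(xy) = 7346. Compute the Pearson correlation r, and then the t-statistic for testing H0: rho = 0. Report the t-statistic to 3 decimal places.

-0.345

S_xy = nΣxy − ΣxΣy = 13·7346 − 118·835 = 95498 − 98530 = -3032
S_xx = nΣx² − (Σx)² = 13·1380 − 118² = 17940 − 13924 = 4016
S_yy = nΣy² − (Σy)² = 13·70089 − 835² = 911157 − 697225 = 213932
r = S_xy / √(S_xx·S_yy) = -3032 / √(4016·213932) = -3032 / √859150912 = -3032 / 29311.2762 = -0.1034
t = r·√(n−2)/√(1−r²) = -0.1034·√11 / √(1−0.010692) = -0.342939 / 0.994640 = -0.345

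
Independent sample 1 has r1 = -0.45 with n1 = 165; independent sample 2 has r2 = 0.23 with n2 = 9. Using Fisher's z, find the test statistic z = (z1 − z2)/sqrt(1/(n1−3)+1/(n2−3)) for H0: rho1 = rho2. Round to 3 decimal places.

Fisher z-transforms: z1 = atanh(-0.45) = -0.484700, z2 = atanh(0.23) = 0.234189; difference d = -0.718889
Var(d) = 1/162 + 1/6 = 0.0061728 + 0.1666667 = 0.1728395
z = d/√Var(d) = -0.718889 / √0.1728395 = -0.718889 / 0.415740 = -1.729

-1.729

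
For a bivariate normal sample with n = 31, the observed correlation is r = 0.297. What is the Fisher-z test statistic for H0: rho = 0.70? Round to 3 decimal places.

-2.969

z_r = atanh(0.297) = 0.306226,  z_0 = atanh(0.70) = 0.867301
SE = 1/√(n−3) = 1/√28 = 0.188982
z = (z_r − z_0)/SE = (0.306226 − 0.867301) / 0.188982 = -0.561075 / 0.188982 = -2.969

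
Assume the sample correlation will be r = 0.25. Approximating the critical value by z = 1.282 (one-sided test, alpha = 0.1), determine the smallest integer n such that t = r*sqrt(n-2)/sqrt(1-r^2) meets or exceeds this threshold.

27

Need r·√(n−2)/√(1−r²) ≥ 1.282
√(n−2) ≥ 1.282·√(1−0.0625) / 0.25 = 1.282·0.968246 / 0.25 = 4.9652
n−2 ≥ 24.6532  ⇒  n ≥ 26.6532
Smallest integer n = 27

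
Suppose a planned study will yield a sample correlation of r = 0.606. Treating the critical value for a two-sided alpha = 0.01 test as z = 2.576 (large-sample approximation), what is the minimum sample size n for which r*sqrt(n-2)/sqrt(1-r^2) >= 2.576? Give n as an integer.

Need r·√(n−2)/√(1−r²) ≥ 2.576
√(n−2) ≥ 2.576·√(1−0.367236) / 0.606 = 2.576·0.795465 / 0.606 = 3.3814
n−2 ≥ 11.4339  ⇒  n ≥ 13.4339
Smallest integer n = 14

14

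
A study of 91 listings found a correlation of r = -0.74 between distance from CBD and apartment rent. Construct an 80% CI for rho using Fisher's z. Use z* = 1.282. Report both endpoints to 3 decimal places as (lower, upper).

Fisher z: z_r = atanh(r) = ½·ln((1+(-0.74))/(1−(-0.74))) = -0.950479
SE(z) = 1/√(n−3) = 1/√88 = 0.106600
80% ⇒ z* = 1.282; margin = 1.282·0.106600 = 0.136661
CI on z-scale: (-1.087140, -0.813818)
Back-transform: tanh(-1.087140) = -0.795832, tanh(-0.813818) = -0.671691

(-0.796, -0.672)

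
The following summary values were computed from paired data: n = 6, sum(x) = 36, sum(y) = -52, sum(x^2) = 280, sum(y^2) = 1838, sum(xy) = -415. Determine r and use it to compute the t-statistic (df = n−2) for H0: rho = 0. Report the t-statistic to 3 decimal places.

-0.737

Numerator: nΣxy − (Σx)(Σy) = 6·(-415) − (36)(-52) = -618
Denominator: √[(nΣx²−(Σx)²)(nΣy²−(Σy)²)]
  nΣx²−(Σx)² = 6·280 − 1296 = 384;  nΣy²−(Σy)² = 6·1838 − 2704 = 8324
  √(384·8324) = √3196416 = 1787.8523
r = -618 / 1787.8523 = -0.3457
t = r·√(n−2)/√(1−r²) = -0.3457·√4 / √(1−0.119508) = -0.691400 / 0.938345 = -0.737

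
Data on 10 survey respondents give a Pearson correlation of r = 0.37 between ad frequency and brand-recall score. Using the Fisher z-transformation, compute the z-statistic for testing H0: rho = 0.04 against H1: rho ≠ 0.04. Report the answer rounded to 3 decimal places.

Fisher z: atanh(0.37) = 0.388423, atanh(0.04) = 0.040021
z = (z_r − z_0)·√(n−3) = (0.388423 − 0.040021)·√7 = 0.348402 · 2.645751 = 0.922

0.922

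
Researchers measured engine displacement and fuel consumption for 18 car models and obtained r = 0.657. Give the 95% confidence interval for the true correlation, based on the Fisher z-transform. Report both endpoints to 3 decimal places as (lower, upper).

Fisher z: z_r = atanh(r) = ½·ln((1+0.657)/(1−0.657)) = 0.787517
SE(z) = 1/√(n−3) = 1/√15 = 0.258199
95% ⇒ z* = 1.960; margin = 1.960·0.258199 = 0.506070
CI on z-scale: (0.281447, 1.293587)
Back-transform: tanh(0.281447) = 0.274244, tanh(1.293587) = 0.860063

(0.274, 0.860)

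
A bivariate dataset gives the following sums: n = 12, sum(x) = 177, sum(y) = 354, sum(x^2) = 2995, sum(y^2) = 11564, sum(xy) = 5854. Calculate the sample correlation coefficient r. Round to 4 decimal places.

S_xy = nΣxy − ΣxΣy = 12·5854 − 177·354 = 70248 − 62658 = 7590
S_xx = nΣx² − (Σx)² = 12·2995 − 177² = 35940 − 31329 = 4611
S_yy = nΣy² − (Σy)² = 12·11564 − 354² = 138768 − 125316 = 13452
r = S_xy / √(S_xx·S_yy) = 7590 / √(4611·13452) = 7590 / √62027172 = 7590 / 7875.7331 = 0.9637

0.9637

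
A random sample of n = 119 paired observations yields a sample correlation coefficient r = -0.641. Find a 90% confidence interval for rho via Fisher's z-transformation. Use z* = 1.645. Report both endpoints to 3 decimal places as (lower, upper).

z_r = atanh(-0.641) = -0.759869;  SE = 1/√(n−3) = 1/√116 = 0.092848
z-limits: -0.759869 ± 1.645·0.092848 = -0.759869 ± 0.152735 = [-0.912604, -0.607134]
ρ-limits: (tanh -0.912604, tanh -0.607134) = (-0.722, -0.542)

(-0.722, -0.542)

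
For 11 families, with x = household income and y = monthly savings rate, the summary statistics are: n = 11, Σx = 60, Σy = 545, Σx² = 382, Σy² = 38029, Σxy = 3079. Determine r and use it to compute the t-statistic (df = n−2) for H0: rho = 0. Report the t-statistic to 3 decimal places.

0.414

Numerator: nΣxy − (Σx)(Σy) = 11·3079 − (60)(545) = 1169
Denominator: √[(nΣx²−(Σx)²)(nΣy²−(Σy)²)]
  nΣx²−(Σx)² = 11·382 − 3600 = 602;  nΣy²−(Σy)² = 11·38029 − 297025 = 121294
  √(602·121294) = √73018988 = 8545.1149
r = 1169 / 8545.1149 = 0.1368
t = r·√(n−2)/√(1−r²) = 0.1368·√9 / √(1−0.018714) = 0.410400 / 0.990599 = 0.414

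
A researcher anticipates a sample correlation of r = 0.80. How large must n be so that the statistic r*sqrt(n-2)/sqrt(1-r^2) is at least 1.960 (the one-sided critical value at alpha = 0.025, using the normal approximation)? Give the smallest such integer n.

5

r√(n−2)/√(1−r²) ≥ 1.960  ⇔  n−2 ≥ (1.960)²·(1−r²)/r²
(1−r²)/r² = (1−0.6400)/0.6400 = 0.5625
n ≥ 2 + 3.8416·0.5625 = 2 + 2.1609 = 4.1609
⌈4.1609⌉ = 5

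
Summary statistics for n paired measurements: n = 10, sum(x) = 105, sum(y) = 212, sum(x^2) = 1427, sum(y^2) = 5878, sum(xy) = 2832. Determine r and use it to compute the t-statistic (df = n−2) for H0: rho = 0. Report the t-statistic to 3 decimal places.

5.995

Numerator: nΣxy − (Σx)(Σy) = 10·2832 − (105)(212) = 6060
Denominator: √[(nΣx²−(Σx)²)(nΣy²−(Σy)²)]
  nΣx²−(Σx)² = 10·1427 − 11025 = 3245;  nΣy²−(Σy)² = 10·5878 − 44944 = 13836
  √(3245·13836) = √44897820 = 6700.5836
r = 6060 / 6700.5836 = 0.9044
t = r·√(n−2)/√(1−r²) = 0.9044·√8 / √(1−0.817939) = 2.558029 / 0.426686 = 5.995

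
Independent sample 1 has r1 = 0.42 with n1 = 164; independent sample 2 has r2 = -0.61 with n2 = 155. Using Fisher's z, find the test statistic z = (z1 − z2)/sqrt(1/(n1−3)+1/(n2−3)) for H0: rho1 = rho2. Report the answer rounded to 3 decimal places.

Fisher z-transforms: z1 = atanh(0.42) = 0.447692, z2 = atanh(-0.61) = -0.708921; difference d = 1.156613
Var(d) = 1/161 + 1/152 = 0.0062112 + 0.0065789 = 0.0127901
z = d/√Var(d) = 1.156613 / √0.0127901 = 1.156613 / 0.113093 = 10.227

10.227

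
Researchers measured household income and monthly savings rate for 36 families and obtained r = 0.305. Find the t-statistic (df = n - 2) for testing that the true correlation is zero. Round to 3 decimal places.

t = r·√(n−2) / √(1−r²) with r = 0.305, n = 36
  = 0.305·√34 / √(1 − 0.093025)
  = 0.305·5.830952 / 0.952352
  = 1.778440 / 0.952352 = 1.867

1.867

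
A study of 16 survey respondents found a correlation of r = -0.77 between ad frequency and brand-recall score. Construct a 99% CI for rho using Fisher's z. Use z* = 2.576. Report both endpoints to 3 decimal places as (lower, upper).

(-0.940, -0.297)

Fisher z: z_r = atanh(r) = ½·ln((1+(-0.77))/(1−(-0.77))) = -1.020328
SE(z) = 1/√(n−3) = 1/√13 = 0.277350
99% ⇒ z* = 2.576; margin = 2.576·0.277350 = 0.714454
CI on z-scale: (-1.734782, -0.305874)
Back-transform: tanh(-1.734782) = -0.939619, tanh(-0.305874) = -0.296679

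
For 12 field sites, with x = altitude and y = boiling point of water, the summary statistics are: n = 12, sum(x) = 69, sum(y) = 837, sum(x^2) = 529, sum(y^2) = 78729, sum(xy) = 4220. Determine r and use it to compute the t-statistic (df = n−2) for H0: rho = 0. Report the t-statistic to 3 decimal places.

Numerator: nΣxy − (Σx)(Σy) = 12·4220 − (69)(837) = -7113
Denominator: √[(nΣx²−(Σx)²)(nΣy²−(Σy)²)]
  nΣx²−(Σx)² = 12·529 − 4761 = 1587;  nΣy²−(Σy)² = 12·78729 − 700569 = 244179
  √(1587·244179) = √387512073 = 19685.3263
r = -7113 / 19685.3263 = -0.3613
t = r·√(n−2)/√(1−r²) = -0.3613·√10 / √(1−0.130538) = -1.142531 / 0.932449 = -1.225

-1.225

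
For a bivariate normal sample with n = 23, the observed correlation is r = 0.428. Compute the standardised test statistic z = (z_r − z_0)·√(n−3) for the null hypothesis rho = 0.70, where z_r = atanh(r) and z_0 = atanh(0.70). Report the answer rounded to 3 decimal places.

z_r = atanh(0.428) = 0.457446,  z_0 = atanh(0.70) = 0.867301
SE = 1/√(n−3) = 1/√20 = 0.223607
z = (z_r − z_0)/SE = (0.457446 − 0.867301) / 0.223607 = -0.409855 / 0.223607 = -1.833

-1.833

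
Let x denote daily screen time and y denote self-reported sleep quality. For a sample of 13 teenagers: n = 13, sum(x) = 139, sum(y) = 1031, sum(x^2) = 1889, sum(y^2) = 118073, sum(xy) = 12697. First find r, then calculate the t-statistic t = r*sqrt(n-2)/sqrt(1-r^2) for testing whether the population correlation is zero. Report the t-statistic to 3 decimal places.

1.614

Numerator: nΣxy − (Σx)(Σy) = 13·12697 − (139)(1031) = 21752
Denominator: √[(nΣx²−(Σx)²)(nΣy²−(Σy)²)]
  nΣx²−(Σx)² = 13·1889 − 19321 = 5236;  nΣy²−(Σy)² = 13·118073 − 1062961 = 471988
  √(5236·471988) = √2471329168 = 49712.4649
r = 21752 / 49712.4649 = 0.4376
t = r·√(n−2)/√(1−r²) = 0.4376·√11 / √(1−0.191494) = 1.451355 / 0.899170 = 1.614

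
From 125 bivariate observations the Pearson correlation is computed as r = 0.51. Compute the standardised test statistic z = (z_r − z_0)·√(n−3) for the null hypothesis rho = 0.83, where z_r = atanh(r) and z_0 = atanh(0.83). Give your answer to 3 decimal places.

z_r = atanh(0.51) = 0.562730,  z_0 = atanh(0.83) = 1.188136
SE = 1/√(n−3) = 1/√122 = 0.090536
z = (z_r − z_0)/SE = (0.562730 − 1.188136) / 0.090536 = -0.625406 / 0.090536 = -6.908

-6.908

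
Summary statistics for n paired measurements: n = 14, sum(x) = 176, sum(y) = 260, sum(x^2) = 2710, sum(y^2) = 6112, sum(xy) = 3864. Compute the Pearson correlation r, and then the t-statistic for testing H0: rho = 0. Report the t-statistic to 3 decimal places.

3.871

S_xy = nΣxy − ΣxΣy = 14·3864 − 176·260 = 54096 − 45760 = 8336
S_xx = nΣx² − (Σx)² = 14·2710 − 176² = 37940 − 30976 = 6964
S_yy = nΣy² − (Σy)² = 14·6112 − 260² = 85568 − 67600 = 17968
r = S_xy / √(S_xx·S_yy) = 8336 / √(6964·17968) = 8336 / √125129152 = 8336 / 11186.1142 = 0.7452
t = r·√(n−2)/√(1−r²) = 0.7452·√12 / √(1−0.555323) = 2.581449 / 0.666841 = 3.871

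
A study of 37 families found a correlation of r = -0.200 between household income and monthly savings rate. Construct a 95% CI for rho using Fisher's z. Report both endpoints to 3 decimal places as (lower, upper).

z_r = atanh(-0.200) = -0.202733;  SE = 1/√(n−3) = 1/√34 = 0.171499
z-limits: -0.202733 ± 1.960·0.171499 = -0.202733 ± 0.336138 = [-0.538871, 0.133405]
ρ-limits: (tanh -0.538871, tanh 0.133405) = (-0.492, 0.133)

(-0.492, 0.133)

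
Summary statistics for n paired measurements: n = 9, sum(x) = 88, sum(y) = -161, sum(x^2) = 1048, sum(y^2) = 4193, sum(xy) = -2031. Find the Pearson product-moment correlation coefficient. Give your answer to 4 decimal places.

S_xy = nΣxy − ΣxΣy = 9·(-2031) − 88·(-161) = -18279 − (-14168) = -4111
S_xx = nΣx² − (Σx)² = 9·1048 − 88² = 9432 − 7744 = 1688
S_yy = nΣy² − (Σy)² = 9·4193 − (-161)² = 37737 − 25921 = 11816
r = S_xy / √(S_xx·S_yy) = -4111 / √(1688·11816) = -4111 / √19945408 = -4111 / 4466.0282 = -0.9205

-0.9205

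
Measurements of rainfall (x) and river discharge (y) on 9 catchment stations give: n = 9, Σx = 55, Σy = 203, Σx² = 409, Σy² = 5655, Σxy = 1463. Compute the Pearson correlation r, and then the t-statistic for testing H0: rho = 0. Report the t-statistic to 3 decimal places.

S_xy = nΣxy − ΣxΣy = 9·1463 − 55·203 = 13167 − 11165 = 2002
S_xx = nΣx² − (Σx)² = 9·409 − 55² = 3681 − 3025 = 656
S_yy = nΣy² − (Σy)² = 9·5655 − 203² = 50895 − 41209 = 9686
r = S_xy / √(S_xx·S_yy) = 2002 / √(656·9686) = 2002 / √6354016 = 2002 / 2520.7174 = 0.7942
t = r·√(n−2)/√(1−r²) = 0.7942·√7 / √(1−0.630754) = 2.101256 / 0.607656 = 3.458

3.458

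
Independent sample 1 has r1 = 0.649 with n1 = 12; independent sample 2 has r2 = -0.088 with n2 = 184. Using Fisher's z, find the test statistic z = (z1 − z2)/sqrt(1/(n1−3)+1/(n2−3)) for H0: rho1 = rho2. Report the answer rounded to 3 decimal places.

2.523

z1 = atanh(0.649) = 0.773569,  z2 = atanh(-0.088) = -0.088228
SE = √(1/(n1−3) + 1/(n2−3)) = √(1/9 + 1/181) = √(0.1111111 + 0.0055249) = √0.1166360 = 0.341520
z = (z1 − z2)/SE = (0.773569 − (-0.088228)) / 0.341520 = 0.861797 / 0.341520 = 2.523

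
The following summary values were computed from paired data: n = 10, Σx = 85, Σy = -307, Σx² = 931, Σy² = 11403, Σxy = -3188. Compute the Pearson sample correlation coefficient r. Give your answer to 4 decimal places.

-0.9008

Numerator: nΣxy − (Σx)(Σy) = 10·(-3188) − (85)(-307) = -5785
Denominator: √[(nΣx²−(Σx)²)(nΣy²−(Σy)²)]
  nΣx²−(Σx)² = 10·931 − 7225 = 2085;  nΣy²−(Σy)² = 10·11403 − 94249 = 19781
  √(2085·19781) = √41243385 = 6422.1013
r = -5785 / 6422.1013 = -0.9008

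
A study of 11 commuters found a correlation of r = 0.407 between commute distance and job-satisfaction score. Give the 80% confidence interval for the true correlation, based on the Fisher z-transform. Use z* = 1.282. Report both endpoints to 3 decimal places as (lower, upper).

z_r = atanh(0.407) = 0.432010;  SE = 1/√(n−3) = 1/√8 = 0.353553
z-limits: 0.432010 ± 1.282·0.353553 = 0.432010 ± 0.453255 = [-0.021245, 0.885265]
ρ-limits: (tanh -0.021245, tanh 0.885265) = (-0.021, 0.709)

(-0.021, 0.709)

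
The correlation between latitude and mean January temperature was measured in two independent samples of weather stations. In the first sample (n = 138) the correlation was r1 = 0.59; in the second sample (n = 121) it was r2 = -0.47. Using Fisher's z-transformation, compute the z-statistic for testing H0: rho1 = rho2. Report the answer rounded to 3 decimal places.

Fisher z-transforms: z1 = atanh(0.59) = 0.677666, z2 = atanh(-0.47) = -0.510070; difference d = 1.187736
Var(d) = 1/135 + 1/118 = 0.0074074 + 0.0084746 = 0.0158820
z = d/√Var(d) = 1.187736 / √0.0158820 = 1.187736 / 0.126024 = 9.425

9.425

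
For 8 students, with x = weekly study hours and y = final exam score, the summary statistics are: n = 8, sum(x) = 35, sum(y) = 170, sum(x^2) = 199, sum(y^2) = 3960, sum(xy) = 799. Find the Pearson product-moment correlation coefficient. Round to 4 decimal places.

Numerator: nΣxy − (Σx)(Σy) = 8·799 − (35)(170) = 442
Denominator: √[(nΣx²−(Σx)²)(nΣy²−(Σy)²)]
  nΣx²−(Σx)² = 8·199 − 1225 = 367;  nΣy²−(Σy)² = 8·3960 − 28900 = 2780
  √(367·2780) = √1020260 = 1010.0792
r = 442 / 1010.0792 = 0.4376

0.4376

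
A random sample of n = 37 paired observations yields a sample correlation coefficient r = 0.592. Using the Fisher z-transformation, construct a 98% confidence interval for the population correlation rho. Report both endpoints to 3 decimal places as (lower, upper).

z_r = atanh(0.592) = 0.680740;  SE = 1/√(n−3) = 1/√34 = 0.171499
z-limits: 0.680740 ± 2.326·0.171499 = 0.680740 ± 0.398907 = [0.281833, 1.079647]
ρ-limits: (tanh 0.281833, tanh 1.079647) = (0.275, 0.793)

(0.275, 0.793)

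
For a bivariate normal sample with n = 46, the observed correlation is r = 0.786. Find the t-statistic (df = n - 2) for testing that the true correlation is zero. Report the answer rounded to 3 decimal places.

8.433

1 − r² = 1 − 0.617796 = 0.382204;  √(1−r²) = 0.618226
√(n−2) = √44 = 6.633250
t = r·√(n−2)/√(1−r²) = 0.786 · 6.633250 / 0.618226 = 8.433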